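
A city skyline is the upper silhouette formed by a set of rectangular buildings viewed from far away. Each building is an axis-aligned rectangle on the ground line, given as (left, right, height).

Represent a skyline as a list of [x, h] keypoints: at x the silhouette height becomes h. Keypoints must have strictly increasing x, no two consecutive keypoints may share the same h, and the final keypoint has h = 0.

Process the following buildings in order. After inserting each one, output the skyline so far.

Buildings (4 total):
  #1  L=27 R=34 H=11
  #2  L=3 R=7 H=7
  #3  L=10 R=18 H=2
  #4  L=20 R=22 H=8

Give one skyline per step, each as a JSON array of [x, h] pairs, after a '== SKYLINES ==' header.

== SKYLINES ==
[[27,11],[34,0]]
[[3,7],[7,0],[27,11],[34,0]]
[[3,7],[7,0],[10,2],[18,0],[27,11],[34,0]]
[[3,7],[7,0],[10,2],[18,0],[20,8],[22,0],[27,11],[34,0]]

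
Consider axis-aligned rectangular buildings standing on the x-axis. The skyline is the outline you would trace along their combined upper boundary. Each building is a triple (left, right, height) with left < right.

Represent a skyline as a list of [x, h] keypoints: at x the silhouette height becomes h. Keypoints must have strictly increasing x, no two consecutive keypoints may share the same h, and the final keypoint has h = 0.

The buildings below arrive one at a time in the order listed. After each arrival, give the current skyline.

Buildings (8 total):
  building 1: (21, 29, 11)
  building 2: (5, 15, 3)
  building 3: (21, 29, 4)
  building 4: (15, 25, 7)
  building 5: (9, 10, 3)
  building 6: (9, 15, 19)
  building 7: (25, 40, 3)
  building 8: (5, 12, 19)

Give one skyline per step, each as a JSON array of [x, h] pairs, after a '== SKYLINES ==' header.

== SKYLINES ==
[[21,11],[29,0]]
[[5,3],[15,0],[21,11],[29,0]]
[[5,3],[15,0],[21,11],[29,0]]
[[5,3],[15,7],[21,11],[29,0]]
[[5,3],[15,7],[21,11],[29,0]]
[[5,3],[9,19],[15,7],[21,11],[29,0]]
[[5,3],[9,19],[15,7],[21,11],[29,3],[40,0]]
[[5,19],[15,7],[21,11],[29,3],[40,0]]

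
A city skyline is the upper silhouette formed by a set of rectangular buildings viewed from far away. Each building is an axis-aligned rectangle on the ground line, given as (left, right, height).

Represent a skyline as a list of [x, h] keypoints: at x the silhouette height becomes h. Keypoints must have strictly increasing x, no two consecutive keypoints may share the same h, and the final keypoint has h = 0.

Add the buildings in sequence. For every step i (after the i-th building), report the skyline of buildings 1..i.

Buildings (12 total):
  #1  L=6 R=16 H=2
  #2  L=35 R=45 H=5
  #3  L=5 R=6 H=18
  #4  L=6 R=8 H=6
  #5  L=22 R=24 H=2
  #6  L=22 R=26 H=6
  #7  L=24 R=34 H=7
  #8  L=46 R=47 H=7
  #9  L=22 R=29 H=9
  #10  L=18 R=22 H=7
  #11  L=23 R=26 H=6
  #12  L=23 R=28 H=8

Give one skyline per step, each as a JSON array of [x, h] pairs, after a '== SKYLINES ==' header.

== SKYLINES ==
[[6,2],[16,0]]
[[6,2],[16,0],[35,5],[45,0]]
[[5,18],[6,2],[16,0],[35,5],[45,0]]
[[5,18],[6,6],[8,2],[16,0],[35,5],[45,0]]
[[5,18],[6,6],[8,2],[16,0],[22,2],[24,0],[35,5],[45,0]]
[[5,18],[6,6],[8,2],[16,0],[22,6],[26,0],[35,5],[45,0]]
[[5,18],[6,6],[8,2],[16,0],[22,6],[24,7],[34,0],[35,5],[45,0]]
[[5,18],[6,6],[8,2],[16,0],[22,6],[24,7],[34,0],[35,5],[45,0],[46,7],[47,0]]
[[5,18],[6,6],[8,2],[16,0],[22,9],[29,7],[34,0],[35,5],[45,0],[46,7],[47,0]]
[[5,18],[6,6],[8,2],[16,0],[18,7],[22,9],[29,7],[34,0],[35,5],[45,0],[46,7],[47,0]]
[[5,18],[6,6],[8,2],[16,0],[18,7],[22,9],[29,7],[34,0],[35,5],[45,0],[46,7],[47,0]]
[[5,18],[6,6],[8,2],[16,0],[18,7],[22,9],[29,7],[34,0],[35,5],[45,0],[46,7],[47,0]]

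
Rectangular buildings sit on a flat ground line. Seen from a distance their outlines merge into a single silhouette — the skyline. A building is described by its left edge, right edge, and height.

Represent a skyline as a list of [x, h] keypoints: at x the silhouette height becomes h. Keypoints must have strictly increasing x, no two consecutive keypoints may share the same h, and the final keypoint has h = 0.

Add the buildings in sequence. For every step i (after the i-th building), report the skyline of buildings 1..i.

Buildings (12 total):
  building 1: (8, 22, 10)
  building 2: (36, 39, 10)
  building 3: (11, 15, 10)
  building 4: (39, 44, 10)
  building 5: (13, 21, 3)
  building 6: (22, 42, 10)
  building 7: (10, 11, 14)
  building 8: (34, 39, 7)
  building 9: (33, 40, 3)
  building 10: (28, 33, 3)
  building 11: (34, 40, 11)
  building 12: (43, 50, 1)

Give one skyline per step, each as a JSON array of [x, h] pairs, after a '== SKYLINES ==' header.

== SKYLINES ==
[[8,10],[22,0]]
[[8,10],[22,0],[36,10],[39,0]]
[[8,10],[22,0],[36,10],[39,0]]
[[8,10],[22,0],[36,10],[44,0]]
[[8,10],[22,0],[36,10],[44,0]]
[[8,10],[44,0]]
[[8,10],[10,14],[11,10],[44,0]]
[[8,10],[10,14],[11,10],[44,0]]
[[8,10],[10,14],[11,10],[44,0]]
[[8,10],[10,14],[11,10],[44,0]]
[[8,10],[10,14],[11,10],[34,11],[40,10],[44,0]]
[[8,10],[10,14],[11,10],[34,11],[40,10],[44,1],[50,0]]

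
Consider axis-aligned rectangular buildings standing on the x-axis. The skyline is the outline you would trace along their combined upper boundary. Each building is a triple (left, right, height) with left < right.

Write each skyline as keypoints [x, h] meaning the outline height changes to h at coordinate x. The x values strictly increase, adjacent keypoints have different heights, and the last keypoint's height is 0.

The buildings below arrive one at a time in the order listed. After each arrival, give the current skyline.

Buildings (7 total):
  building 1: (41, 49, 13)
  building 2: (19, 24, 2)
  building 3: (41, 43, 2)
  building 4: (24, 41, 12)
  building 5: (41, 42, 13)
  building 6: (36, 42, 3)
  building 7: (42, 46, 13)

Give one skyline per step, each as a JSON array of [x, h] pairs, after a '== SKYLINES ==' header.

== SKYLINES ==
[[41,13],[49,0]]
[[19,2],[24,0],[41,13],[49,0]]
[[19,2],[24,0],[41,13],[49,0]]
[[19,2],[24,12],[41,13],[49,0]]
[[19,2],[24,12],[41,13],[49,0]]
[[19,2],[24,12],[41,13],[49,0]]
[[19,2],[24,12],[41,13],[49,0]]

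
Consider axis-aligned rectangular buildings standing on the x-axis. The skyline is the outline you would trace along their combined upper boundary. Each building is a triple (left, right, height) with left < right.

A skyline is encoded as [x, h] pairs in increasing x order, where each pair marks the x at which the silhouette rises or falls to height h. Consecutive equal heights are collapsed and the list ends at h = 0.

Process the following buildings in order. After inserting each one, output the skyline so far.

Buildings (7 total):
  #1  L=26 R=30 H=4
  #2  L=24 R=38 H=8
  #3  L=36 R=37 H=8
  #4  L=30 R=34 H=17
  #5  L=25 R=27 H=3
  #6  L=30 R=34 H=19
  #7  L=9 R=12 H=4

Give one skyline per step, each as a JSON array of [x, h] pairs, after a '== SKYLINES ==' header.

== SKYLINES ==
[[26,4],[30,0]]
[[24,8],[38,0]]
[[24,8],[38,0]]
[[24,8],[30,17],[34,8],[38,0]]
[[24,8],[30,17],[34,8],[38,0]]
[[24,8],[30,19],[34,8],[38,0]]
[[9,4],[12,0],[24,8],[30,19],[34,8],[38,0]]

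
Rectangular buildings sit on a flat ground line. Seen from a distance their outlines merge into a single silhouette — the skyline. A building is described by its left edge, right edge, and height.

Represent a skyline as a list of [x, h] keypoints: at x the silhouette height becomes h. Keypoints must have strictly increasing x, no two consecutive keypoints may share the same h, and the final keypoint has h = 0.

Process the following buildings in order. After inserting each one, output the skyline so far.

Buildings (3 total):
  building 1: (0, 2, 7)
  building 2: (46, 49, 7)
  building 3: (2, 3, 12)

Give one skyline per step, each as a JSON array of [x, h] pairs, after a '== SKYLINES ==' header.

== SKYLINES ==
[[0,7],[2,0]]
[[0,7],[2,0],[46,7],[49,0]]
[[0,7],[2,12],[3,0],[46,7],[49,0]]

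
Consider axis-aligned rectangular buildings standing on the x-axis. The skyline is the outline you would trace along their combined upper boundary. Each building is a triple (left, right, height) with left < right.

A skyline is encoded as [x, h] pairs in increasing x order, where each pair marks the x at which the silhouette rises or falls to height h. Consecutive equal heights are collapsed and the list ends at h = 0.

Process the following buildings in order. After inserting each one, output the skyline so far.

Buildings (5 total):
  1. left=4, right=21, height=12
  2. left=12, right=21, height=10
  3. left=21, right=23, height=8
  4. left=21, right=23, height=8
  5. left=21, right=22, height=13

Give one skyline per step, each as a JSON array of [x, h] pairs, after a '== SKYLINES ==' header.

== SKYLINES ==
[[4,12],[21,0]]
[[4,12],[21,0]]
[[4,12],[21,8],[23,0]]
[[4,12],[21,8],[23,0]]
[[4,12],[21,13],[22,8],[23,0]]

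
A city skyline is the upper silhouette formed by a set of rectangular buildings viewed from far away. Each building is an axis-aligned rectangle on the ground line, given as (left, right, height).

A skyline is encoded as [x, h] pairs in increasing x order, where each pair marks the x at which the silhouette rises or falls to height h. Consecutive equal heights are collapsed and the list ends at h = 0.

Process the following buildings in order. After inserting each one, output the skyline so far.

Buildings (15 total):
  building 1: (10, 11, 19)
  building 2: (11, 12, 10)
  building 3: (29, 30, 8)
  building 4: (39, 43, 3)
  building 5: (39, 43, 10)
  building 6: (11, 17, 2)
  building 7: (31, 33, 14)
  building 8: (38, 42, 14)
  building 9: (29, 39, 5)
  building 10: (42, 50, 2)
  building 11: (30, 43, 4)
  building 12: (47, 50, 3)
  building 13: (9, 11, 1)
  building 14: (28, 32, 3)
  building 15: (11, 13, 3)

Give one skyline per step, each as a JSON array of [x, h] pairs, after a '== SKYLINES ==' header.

== SKYLINES ==
[[10,19],[11,0]]
[[10,19],[11,10],[12,0]]
[[10,19],[11,10],[12,0],[29,8],[30,0]]
[[10,19],[11,10],[12,0],[29,8],[30,0],[39,3],[43,0]]
[[10,19],[11,10],[12,0],[29,8],[30,0],[39,10],[43,0]]
[[10,19],[11,10],[12,2],[17,0],[29,8],[30,0],[39,10],[43,0]]
[[10,19],[11,10],[12,2],[17,0],[29,8],[30,0],[31,14],[33,0],[39,10],[43,0]]
[[10,19],[11,10],[12,2],[17,0],[29,8],[30,0],[31,14],[33,0],[38,14],[42,10],[43,0]]
[[10,19],[11,10],[12,2],[17,0],[29,8],[30,5],[31,14],[33,5],[38,14],[42,10],[43,0]]
[[10,19],[11,10],[12,2],[17,0],[29,8],[30,5],[31,14],[33,5],[38,14],[42,10],[43,2],[50,0]]
[[10,19],[11,10],[12,2],[17,0],[29,8],[30,5],[31,14],[33,5],[38,14],[42,10],[43,2],[50,0]]
[[10,19],[11,10],[12,2],[17,0],[29,8],[30,5],[31,14],[33,5],[38,14],[42,10],[43,2],[47,3],[50,0]]
[[9,1],[10,19],[11,10],[12,2],[17,0],[29,8],[30,5],[31,14],[33,5],[38,14],[42,10],[43,2],[47,3],[50,0]]
[[9,1],[10,19],[11,10],[12,2],[17,0],[28,3],[29,8],[30,5],[31,14],[33,5],[38,14],[42,10],[43,2],[47,3],[50,0]]
[[9,1],[10,19],[11,10],[12,3],[13,2],[17,0],[28,3],[29,8],[30,5],[31,14],[33,5],[38,14],[42,10],[43,2],[47,3],[50,0]]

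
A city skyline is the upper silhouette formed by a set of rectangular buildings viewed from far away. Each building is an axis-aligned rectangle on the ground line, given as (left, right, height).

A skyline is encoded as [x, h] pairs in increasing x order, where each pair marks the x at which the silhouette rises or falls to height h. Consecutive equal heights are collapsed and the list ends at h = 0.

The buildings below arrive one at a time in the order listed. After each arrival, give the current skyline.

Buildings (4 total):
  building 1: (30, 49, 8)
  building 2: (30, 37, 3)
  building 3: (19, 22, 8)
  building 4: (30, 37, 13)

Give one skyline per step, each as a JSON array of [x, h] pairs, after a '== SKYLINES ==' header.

== SKYLINES ==
[[30,8],[49,0]]
[[30,8],[49,0]]
[[19,8],[22,0],[30,8],[49,0]]
[[19,8],[22,0],[30,13],[37,8],[49,0]]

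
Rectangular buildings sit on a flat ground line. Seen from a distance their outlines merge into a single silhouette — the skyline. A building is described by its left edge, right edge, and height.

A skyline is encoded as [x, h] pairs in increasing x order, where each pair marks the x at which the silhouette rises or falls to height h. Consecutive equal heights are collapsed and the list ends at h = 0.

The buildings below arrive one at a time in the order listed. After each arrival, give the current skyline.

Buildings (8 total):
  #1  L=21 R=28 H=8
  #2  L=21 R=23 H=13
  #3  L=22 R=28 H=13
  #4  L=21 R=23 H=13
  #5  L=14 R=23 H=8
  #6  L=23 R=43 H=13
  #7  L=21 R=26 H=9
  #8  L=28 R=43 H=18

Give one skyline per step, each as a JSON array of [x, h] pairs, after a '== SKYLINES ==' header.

== SKYLINES ==
[[21,8],[28,0]]
[[21,13],[23,8],[28,0]]
[[21,13],[28,0]]
[[21,13],[28,0]]
[[14,8],[21,13],[28,0]]
[[14,8],[21,13],[43,0]]
[[14,8],[21,13],[43,0]]
[[14,8],[21,13],[28,18],[43,0]]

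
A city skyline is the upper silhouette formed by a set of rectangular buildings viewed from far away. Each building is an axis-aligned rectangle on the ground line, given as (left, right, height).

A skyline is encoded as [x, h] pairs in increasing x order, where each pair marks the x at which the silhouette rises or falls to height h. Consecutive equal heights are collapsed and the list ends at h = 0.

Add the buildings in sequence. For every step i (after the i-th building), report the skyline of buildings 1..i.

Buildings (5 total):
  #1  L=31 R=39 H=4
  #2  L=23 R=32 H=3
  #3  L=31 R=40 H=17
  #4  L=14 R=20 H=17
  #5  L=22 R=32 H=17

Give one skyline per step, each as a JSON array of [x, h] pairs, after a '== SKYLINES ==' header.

== SKYLINES ==
[[31,4],[39,0]]
[[23,3],[31,4],[39,0]]
[[23,3],[31,17],[40,0]]
[[14,17],[20,0],[23,3],[31,17],[40,0]]
[[14,17],[20,0],[22,17],[40,0]]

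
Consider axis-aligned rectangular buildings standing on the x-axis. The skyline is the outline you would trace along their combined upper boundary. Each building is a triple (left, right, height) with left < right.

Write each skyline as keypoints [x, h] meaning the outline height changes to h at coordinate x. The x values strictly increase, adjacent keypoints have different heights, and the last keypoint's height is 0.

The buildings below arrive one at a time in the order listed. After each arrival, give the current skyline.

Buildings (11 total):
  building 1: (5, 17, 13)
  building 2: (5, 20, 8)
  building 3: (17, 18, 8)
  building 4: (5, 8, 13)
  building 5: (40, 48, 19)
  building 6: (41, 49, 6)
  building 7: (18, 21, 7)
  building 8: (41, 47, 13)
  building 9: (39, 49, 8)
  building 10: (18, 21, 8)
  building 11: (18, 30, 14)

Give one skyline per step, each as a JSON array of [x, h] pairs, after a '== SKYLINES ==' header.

== SKYLINES ==
[[5,13],[17,0]]
[[5,13],[17,8],[20,0]]
[[5,13],[17,8],[20,0]]
[[5,13],[17,8],[20,0]]
[[5,13],[17,8],[20,0],[40,19],[48,0]]
[[5,13],[17,8],[20,0],[40,19],[48,6],[49,0]]
[[5,13],[17,8],[20,7],[21,0],[40,19],[48,6],[49,0]]
[[5,13],[17,8],[20,7],[21,0],[40,19],[48,6],[49,0]]
[[5,13],[17,8],[20,7],[21,0],[39,8],[40,19],[48,8],[49,0]]
[[5,13],[17,8],[21,0],[39,8],[40,19],[48,8],[49,0]]
[[5,13],[17,8],[18,14],[30,0],[39,8],[40,19],[48,8],[49,0]]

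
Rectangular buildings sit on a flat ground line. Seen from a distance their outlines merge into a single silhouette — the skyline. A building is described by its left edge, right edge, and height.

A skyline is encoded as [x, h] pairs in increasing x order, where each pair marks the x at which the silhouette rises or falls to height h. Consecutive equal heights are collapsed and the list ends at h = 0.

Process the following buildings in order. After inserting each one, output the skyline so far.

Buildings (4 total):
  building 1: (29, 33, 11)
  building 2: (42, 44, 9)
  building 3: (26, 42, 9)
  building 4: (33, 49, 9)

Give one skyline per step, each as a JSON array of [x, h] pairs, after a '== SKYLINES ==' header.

== SKYLINES ==
[[29,11],[33,0]]
[[29,11],[33,0],[42,9],[44,0]]
[[26,9],[29,11],[33,9],[44,0]]
[[26,9],[29,11],[33,9],[49,0]]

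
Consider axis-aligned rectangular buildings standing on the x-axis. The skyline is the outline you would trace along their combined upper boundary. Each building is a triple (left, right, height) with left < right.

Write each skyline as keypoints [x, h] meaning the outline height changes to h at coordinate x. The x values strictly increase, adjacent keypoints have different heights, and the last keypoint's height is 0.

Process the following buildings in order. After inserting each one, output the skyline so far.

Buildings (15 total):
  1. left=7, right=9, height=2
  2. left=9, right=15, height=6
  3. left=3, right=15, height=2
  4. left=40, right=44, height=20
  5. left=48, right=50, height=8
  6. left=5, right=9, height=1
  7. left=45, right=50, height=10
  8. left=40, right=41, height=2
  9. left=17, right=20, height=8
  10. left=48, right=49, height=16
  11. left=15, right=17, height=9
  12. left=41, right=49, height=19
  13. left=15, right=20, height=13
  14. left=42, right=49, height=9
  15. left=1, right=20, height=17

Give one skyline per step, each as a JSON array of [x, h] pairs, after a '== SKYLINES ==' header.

== SKYLINES ==
[[7,2],[9,0]]
[[7,2],[9,6],[15,0]]
[[3,2],[9,6],[15,0]]
[[3,2],[9,6],[15,0],[40,20],[44,0]]
[[3,2],[9,6],[15,0],[40,20],[44,0],[48,8],[50,0]]
[[3,2],[9,6],[15,0],[40,20],[44,0],[48,8],[50,0]]
[[3,2],[9,6],[15,0],[40,20],[44,0],[45,10],[50,0]]
[[3,2],[9,6],[15,0],[40,20],[44,0],[45,10],[50,0]]
[[3,2],[9,6],[15,0],[17,8],[20,0],[40,20],[44,0],[45,10],[50,0]]
[[3,2],[9,6],[15,0],[17,8],[20,0],[40,20],[44,0],[45,10],[48,16],[49,10],[50,0]]
[[3,2],[9,6],[15,9],[17,8],[20,0],[40,20],[44,0],[45,10],[48,16],[49,10],[50,0]]
[[3,2],[9,6],[15,9],[17,8],[20,0],[40,20],[44,19],[49,10],[50,0]]
[[3,2],[9,6],[15,13],[20,0],[40,20],[44,19],[49,10],[50,0]]
[[3,2],[9,6],[15,13],[20,0],[40,20],[44,19],[49,10],[50,0]]
[[1,17],[20,0],[40,20],[44,19],[49,10],[50,0]]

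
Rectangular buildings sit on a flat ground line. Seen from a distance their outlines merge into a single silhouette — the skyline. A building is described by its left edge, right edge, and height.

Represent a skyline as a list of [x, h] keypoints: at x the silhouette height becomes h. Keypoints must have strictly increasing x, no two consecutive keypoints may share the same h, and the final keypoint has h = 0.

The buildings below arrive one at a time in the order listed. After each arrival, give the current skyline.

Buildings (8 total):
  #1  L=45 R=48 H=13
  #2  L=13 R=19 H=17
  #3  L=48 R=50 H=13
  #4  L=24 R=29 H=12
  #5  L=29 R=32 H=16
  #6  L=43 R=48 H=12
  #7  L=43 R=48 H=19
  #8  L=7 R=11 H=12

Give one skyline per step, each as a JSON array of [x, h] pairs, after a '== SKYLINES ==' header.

== SKYLINES ==
[[45,13],[48,0]]
[[13,17],[19,0],[45,13],[48,0]]
[[13,17],[19,0],[45,13],[50,0]]
[[13,17],[19,0],[24,12],[29,0],[45,13],[50,0]]
[[13,17],[19,0],[24,12],[29,16],[32,0],[45,13],[50,0]]
[[13,17],[19,0],[24,12],[29,16],[32,0],[43,12],[45,13],[50,0]]
[[13,17],[19,0],[24,12],[29,16],[32,0],[43,19],[48,13],[50,0]]
[[7,12],[11,0],[13,17],[19,0],[24,12],[29,16],[32,0],[43,19],[48,13],[50,0]]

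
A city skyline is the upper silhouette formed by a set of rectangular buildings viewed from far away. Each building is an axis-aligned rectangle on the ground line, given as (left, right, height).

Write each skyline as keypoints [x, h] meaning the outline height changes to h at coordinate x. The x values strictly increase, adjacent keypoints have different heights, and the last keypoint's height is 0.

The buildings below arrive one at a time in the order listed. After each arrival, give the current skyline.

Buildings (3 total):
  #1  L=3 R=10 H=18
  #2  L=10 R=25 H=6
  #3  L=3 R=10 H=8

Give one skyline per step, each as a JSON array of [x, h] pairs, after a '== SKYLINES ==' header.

== SKYLINES ==
[[3,18],[10,0]]
[[3,18],[10,6],[25,0]]
[[3,18],[10,6],[25,0]]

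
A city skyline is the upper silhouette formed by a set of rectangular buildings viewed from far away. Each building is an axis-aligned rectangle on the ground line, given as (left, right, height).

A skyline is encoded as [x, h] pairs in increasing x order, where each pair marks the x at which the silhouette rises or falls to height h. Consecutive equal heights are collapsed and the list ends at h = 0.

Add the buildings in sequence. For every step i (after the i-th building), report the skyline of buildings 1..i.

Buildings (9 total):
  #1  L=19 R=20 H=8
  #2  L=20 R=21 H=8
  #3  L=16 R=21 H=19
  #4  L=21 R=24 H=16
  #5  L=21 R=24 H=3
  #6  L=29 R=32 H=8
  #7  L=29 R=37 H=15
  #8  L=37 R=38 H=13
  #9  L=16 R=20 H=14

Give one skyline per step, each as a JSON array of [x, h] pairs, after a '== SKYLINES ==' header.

== SKYLINES ==
[[19,8],[20,0]]
[[19,8],[21,0]]
[[16,19],[21,0]]
[[16,19],[21,16],[24,0]]
[[16,19],[21,16],[24,0]]
[[16,19],[21,16],[24,0],[29,8],[32,0]]
[[16,19],[21,16],[24,0],[29,15],[37,0]]
[[16,19],[21,16],[24,0],[29,15],[37,13],[38,0]]
[[16,19],[21,16],[24,0],[29,15],[37,13],[38,0]]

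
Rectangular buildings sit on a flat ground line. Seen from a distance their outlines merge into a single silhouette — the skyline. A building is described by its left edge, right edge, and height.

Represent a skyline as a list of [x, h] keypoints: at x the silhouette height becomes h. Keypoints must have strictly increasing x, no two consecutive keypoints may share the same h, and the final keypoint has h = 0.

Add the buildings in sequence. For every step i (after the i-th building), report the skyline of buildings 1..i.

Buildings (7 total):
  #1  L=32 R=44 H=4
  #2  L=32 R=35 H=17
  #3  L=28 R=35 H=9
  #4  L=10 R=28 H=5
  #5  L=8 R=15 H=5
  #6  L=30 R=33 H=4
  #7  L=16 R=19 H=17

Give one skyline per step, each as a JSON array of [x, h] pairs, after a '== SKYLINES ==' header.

== SKYLINES ==
[[32,4],[44,0]]
[[32,17],[35,4],[44,0]]
[[28,9],[32,17],[35,4],[44,0]]
[[10,5],[28,9],[32,17],[35,4],[44,0]]
[[8,5],[28,9],[32,17],[35,4],[44,0]]
[[8,5],[28,9],[32,17],[35,4],[44,0]]
[[8,5],[16,17],[19,5],[28,9],[32,17],[35,4],[44,0]]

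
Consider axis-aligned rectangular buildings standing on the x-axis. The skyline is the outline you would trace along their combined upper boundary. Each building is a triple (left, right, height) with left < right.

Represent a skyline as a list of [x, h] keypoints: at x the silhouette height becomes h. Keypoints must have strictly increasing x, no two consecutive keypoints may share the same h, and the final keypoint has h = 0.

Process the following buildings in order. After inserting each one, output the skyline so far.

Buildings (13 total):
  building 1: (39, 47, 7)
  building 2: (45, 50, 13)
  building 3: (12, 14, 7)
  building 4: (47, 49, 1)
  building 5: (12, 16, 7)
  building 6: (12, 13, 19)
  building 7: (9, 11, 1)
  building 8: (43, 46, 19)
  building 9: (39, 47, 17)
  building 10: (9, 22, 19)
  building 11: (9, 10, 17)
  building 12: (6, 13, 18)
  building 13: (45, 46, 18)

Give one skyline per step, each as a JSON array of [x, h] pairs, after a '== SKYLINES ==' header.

== SKYLINES ==
[[39,7],[47,0]]
[[39,7],[45,13],[50,0]]
[[12,7],[14,0],[39,7],[45,13],[50,0]]
[[12,7],[14,0],[39,7],[45,13],[50,0]]
[[12,7],[16,0],[39,7],[45,13],[50,0]]
[[12,19],[13,7],[16,0],[39,7],[45,13],[50,0]]
[[9,1],[11,0],[12,19],[13,7],[16,0],[39,7],[45,13],[50,0]]
[[9,1],[11,0],[12,19],[13,7],[16,0],[39,7],[43,19],[46,13],[50,0]]
[[9,1],[11,0],[12,19],[13,7],[16,0],[39,17],[43,19],[46,17],[47,13],[50,0]]
[[9,19],[22,0],[39,17],[43,19],[46,17],[47,13],[50,0]]
[[9,19],[22,0],[39,17],[43,19],[46,17],[47,13],[50,0]]
[[6,18],[9,19],[22,0],[39,17],[43,19],[46,17],[47,13],[50,0]]
[[6,18],[9,19],[22,0],[39,17],[43,19],[46,17],[47,13],[50,0]]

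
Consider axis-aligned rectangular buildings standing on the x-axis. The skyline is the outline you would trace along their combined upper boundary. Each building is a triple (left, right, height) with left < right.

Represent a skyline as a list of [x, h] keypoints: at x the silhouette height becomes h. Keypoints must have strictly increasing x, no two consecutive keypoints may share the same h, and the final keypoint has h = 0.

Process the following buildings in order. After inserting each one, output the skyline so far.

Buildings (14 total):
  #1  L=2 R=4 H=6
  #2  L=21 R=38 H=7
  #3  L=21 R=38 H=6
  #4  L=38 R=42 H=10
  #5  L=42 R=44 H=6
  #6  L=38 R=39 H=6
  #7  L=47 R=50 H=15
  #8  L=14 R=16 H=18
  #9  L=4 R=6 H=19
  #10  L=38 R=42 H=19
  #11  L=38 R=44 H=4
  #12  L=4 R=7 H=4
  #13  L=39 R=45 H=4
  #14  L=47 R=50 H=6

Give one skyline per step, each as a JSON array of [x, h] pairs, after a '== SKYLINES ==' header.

== SKYLINES ==
[[2,6],[4,0]]
[[2,6],[4,0],[21,7],[38,0]]
[[2,6],[4,0],[21,7],[38,0]]
[[2,6],[4,0],[21,7],[38,10],[42,0]]
[[2,6],[4,0],[21,7],[38,10],[42,6],[44,0]]
[[2,6],[4,0],[21,7],[38,10],[42,6],[44,0]]
[[2,6],[4,0],[21,7],[38,10],[42,6],[44,0],[47,15],[50,0]]
[[2,6],[4,0],[14,18],[16,0],[21,7],[38,10],[42,6],[44,0],[47,15],[50,0]]
[[2,6],[4,19],[6,0],[14,18],[16,0],[21,7],[38,10],[42,6],[44,0],[47,15],[50,0]]
[[2,6],[4,19],[6,0],[14,18],[16,0],[21,7],[38,19],[42,6],[44,0],[47,15],[50,0]]
[[2,6],[4,19],[6,0],[14,18],[16,0],[21,7],[38,19],[42,6],[44,0],[47,15],[50,0]]
[[2,6],[4,19],[6,4],[7,0],[14,18],[16,0],[21,7],[38,19],[42,6],[44,0],[47,15],[50,0]]
[[2,6],[4,19],[6,4],[7,0],[14,18],[16,0],[21,7],[38,19],[42,6],[44,4],[45,0],[47,15],[50,0]]
[[2,6],[4,19],[6,4],[7,0],[14,18],[16,0],[21,7],[38,19],[42,6],[44,4],[45,0],[47,15],[50,0]]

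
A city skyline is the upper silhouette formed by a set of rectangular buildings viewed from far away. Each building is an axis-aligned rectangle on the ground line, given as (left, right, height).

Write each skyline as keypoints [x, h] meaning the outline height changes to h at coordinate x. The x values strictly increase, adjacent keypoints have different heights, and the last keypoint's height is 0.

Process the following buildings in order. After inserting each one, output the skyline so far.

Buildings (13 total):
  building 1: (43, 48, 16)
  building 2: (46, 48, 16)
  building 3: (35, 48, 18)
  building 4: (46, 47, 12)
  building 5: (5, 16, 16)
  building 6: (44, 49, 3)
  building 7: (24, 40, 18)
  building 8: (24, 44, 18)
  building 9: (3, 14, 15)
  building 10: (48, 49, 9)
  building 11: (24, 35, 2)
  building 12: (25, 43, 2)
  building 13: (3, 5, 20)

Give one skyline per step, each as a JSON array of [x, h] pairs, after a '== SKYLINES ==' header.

== SKYLINES ==
[[43,16],[48,0]]
[[43,16],[48,0]]
[[35,18],[48,0]]
[[35,18],[48,0]]
[[5,16],[16,0],[35,18],[48,0]]
[[5,16],[16,0],[35,18],[48,3],[49,0]]
[[5,16],[16,0],[24,18],[48,3],[49,0]]
[[5,16],[16,0],[24,18],[48,3],[49,0]]
[[3,15],[5,16],[16,0],[24,18],[48,3],[49,0]]
[[3,15],[5,16],[16,0],[24,18],[48,9],[49,0]]
[[3,15],[5,16],[16,0],[24,18],[48,9],[49,0]]
[[3,15],[5,16],[16,0],[24,18],[48,9],[49,0]]
[[3,20],[5,16],[16,0],[24,18],[48,9],[49,0]]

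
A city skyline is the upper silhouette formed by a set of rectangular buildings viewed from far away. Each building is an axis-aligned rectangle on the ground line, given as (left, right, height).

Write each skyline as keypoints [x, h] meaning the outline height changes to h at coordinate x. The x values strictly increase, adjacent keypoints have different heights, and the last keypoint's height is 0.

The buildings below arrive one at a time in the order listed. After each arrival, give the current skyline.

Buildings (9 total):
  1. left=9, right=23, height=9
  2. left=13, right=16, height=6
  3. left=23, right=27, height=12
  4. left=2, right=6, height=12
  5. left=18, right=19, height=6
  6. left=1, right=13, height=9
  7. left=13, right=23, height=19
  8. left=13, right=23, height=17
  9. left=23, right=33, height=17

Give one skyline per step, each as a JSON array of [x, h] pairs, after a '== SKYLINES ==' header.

== SKYLINES ==
[[9,9],[23,0]]
[[9,9],[23,0]]
[[9,9],[23,12],[27,0]]
[[2,12],[6,0],[9,9],[23,12],[27,0]]
[[2,12],[6,0],[9,9],[23,12],[27,0]]
[[1,9],[2,12],[6,9],[23,12],[27,0]]
[[1,9],[2,12],[6,9],[13,19],[23,12],[27,0]]
[[1,9],[2,12],[6,9],[13,19],[23,12],[27,0]]
[[1,9],[2,12],[6,9],[13,19],[23,17],[33,0]]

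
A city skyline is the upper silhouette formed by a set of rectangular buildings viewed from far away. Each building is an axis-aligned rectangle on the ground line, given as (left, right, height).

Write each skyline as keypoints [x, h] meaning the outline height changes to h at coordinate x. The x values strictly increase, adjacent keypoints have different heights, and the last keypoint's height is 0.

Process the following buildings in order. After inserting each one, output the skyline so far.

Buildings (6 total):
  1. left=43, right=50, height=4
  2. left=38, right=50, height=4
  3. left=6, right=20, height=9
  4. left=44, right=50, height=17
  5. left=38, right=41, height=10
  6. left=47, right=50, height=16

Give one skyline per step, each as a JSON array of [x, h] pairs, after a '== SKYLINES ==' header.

== SKYLINES ==
[[43,4],[50,0]]
[[38,4],[50,0]]
[[6,9],[20,0],[38,4],[50,0]]
[[6,9],[20,0],[38,4],[44,17],[50,0]]
[[6,9],[20,0],[38,10],[41,4],[44,17],[50,0]]
[[6,9],[20,0],[38,10],[41,4],[44,17],[50,0]]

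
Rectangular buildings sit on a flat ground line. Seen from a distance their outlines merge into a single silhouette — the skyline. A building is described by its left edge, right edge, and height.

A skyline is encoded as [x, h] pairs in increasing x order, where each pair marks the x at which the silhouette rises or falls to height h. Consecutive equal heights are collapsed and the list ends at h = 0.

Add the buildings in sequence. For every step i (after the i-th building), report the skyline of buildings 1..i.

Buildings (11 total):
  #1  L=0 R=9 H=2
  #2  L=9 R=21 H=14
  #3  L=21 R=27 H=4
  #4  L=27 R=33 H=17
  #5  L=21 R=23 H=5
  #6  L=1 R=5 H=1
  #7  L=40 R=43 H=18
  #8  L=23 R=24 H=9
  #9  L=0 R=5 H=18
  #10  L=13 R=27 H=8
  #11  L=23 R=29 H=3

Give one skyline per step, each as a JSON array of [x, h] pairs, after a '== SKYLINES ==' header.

== SKYLINES ==
[[0,2],[9,0]]
[[0,2],[9,14],[21,0]]
[[0,2],[9,14],[21,4],[27,0]]
[[0,2],[9,14],[21,4],[27,17],[33,0]]
[[0,2],[9,14],[21,5],[23,4],[27,17],[33,0]]
[[0,2],[9,14],[21,5],[23,4],[27,17],[33,0]]
[[0,2],[9,14],[21,5],[23,4],[27,17],[33,0],[40,18],[43,0]]
[[0,2],[9,14],[21,5],[23,9],[24,4],[27,17],[33,0],[40,18],[43,0]]
[[0,18],[5,2],[9,14],[21,5],[23,9],[24,4],[27,17],[33,0],[40,18],[43,0]]
[[0,18],[5,2],[9,14],[21,8],[23,9],[24,8],[27,17],[33,0],[40,18],[43,0]]
[[0,18],[5,2],[9,14],[21,8],[23,9],[24,8],[27,17],[33,0],[40,18],[43,0]]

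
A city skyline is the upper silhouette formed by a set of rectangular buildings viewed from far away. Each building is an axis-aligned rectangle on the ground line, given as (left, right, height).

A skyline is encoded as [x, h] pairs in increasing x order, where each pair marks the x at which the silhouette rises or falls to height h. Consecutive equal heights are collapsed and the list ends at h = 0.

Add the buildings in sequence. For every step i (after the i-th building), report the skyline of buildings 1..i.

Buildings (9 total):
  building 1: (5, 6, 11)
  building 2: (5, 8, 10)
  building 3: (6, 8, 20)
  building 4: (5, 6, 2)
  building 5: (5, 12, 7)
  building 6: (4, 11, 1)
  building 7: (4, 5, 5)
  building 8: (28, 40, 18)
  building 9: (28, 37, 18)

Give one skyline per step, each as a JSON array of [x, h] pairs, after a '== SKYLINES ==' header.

== SKYLINES ==
[[5,11],[6,0]]
[[5,11],[6,10],[8,0]]
[[5,11],[6,20],[8,0]]
[[5,11],[6,20],[8,0]]
[[5,11],[6,20],[8,7],[12,0]]
[[4,1],[5,11],[6,20],[8,7],[12,0]]
[[4,5],[5,11],[6,20],[8,7],[12,0]]
[[4,5],[5,11],[6,20],[8,7],[12,0],[28,18],[40,0]]
[[4,5],[5,11],[6,20],[8,7],[12,0],[28,18],[40,0]]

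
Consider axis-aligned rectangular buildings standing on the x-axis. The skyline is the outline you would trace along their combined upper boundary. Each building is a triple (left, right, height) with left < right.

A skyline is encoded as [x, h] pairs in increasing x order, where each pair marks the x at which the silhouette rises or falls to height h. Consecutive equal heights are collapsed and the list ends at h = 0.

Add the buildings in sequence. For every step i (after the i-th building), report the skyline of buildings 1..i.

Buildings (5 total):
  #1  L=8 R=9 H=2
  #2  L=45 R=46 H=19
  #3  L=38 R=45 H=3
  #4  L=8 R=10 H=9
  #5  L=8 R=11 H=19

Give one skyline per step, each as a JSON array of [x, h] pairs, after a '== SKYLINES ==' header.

== SKYLINES ==
[[8,2],[9,0]]
[[8,2],[9,0],[45,19],[46,0]]
[[8,2],[9,0],[38,3],[45,19],[46,0]]
[[8,9],[10,0],[38,3],[45,19],[46,0]]
[[8,19],[11,0],[38,3],[45,19],[46,0]]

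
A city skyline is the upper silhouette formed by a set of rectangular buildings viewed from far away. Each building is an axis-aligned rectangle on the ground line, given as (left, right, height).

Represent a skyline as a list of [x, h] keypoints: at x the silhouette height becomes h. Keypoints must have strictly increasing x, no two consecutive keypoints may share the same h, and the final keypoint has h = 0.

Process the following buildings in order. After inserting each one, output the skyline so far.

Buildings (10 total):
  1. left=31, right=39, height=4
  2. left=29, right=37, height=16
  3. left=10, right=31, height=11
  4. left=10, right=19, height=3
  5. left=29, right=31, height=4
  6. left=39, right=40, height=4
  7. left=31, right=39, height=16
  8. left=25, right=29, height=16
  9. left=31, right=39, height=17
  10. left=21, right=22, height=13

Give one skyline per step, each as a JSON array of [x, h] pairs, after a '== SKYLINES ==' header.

== SKYLINES ==
[[31,4],[39,0]]
[[29,16],[37,4],[39,0]]
[[10,11],[29,16],[37,4],[39,0]]
[[10,11],[29,16],[37,4],[39,0]]
[[10,11],[29,16],[37,4],[39,0]]
[[10,11],[29,16],[37,4],[40,0]]
[[10,11],[29,16],[39,4],[40,0]]
[[10,11],[25,16],[39,4],[40,0]]
[[10,11],[25,16],[31,17],[39,4],[40,0]]
[[10,11],[21,13],[22,11],[25,16],[31,17],[39,4],[40,0]]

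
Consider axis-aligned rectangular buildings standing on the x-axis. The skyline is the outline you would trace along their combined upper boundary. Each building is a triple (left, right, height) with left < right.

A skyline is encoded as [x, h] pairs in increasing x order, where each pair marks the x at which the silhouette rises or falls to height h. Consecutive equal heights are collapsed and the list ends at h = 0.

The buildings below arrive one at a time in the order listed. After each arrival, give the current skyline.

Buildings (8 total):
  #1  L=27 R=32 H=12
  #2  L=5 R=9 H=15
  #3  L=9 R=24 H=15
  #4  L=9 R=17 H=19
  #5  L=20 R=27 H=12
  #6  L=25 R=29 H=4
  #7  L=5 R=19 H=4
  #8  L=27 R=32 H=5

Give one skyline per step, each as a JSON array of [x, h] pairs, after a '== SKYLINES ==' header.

== SKYLINES ==
[[27,12],[32,0]]
[[5,15],[9,0],[27,12],[32,0]]
[[5,15],[24,0],[27,12],[32,0]]
[[5,15],[9,19],[17,15],[24,0],[27,12],[32,0]]
[[5,15],[9,19],[17,15],[24,12],[32,0]]
[[5,15],[9,19],[17,15],[24,12],[32,0]]
[[5,15],[9,19],[17,15],[24,12],[32,0]]
[[5,15],[9,19],[17,15],[24,12],[32,0]]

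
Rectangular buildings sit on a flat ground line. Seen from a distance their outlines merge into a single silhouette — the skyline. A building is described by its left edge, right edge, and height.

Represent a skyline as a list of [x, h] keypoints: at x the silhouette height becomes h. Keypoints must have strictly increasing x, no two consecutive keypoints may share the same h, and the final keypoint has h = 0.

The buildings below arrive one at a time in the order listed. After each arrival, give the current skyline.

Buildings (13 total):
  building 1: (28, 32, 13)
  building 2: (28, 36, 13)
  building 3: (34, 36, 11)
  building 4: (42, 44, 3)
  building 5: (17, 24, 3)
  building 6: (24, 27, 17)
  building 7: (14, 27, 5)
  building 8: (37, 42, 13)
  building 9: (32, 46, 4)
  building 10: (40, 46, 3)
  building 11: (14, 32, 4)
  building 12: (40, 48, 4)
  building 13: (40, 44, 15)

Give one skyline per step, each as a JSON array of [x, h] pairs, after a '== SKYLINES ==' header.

== SKYLINES ==
[[28,13],[32,0]]
[[28,13],[36,0]]
[[28,13],[36,0]]
[[28,13],[36,0],[42,3],[44,0]]
[[17,3],[24,0],[28,13],[36,0],[42,3],[44,0]]
[[17,3],[24,17],[27,0],[28,13],[36,0],[42,3],[44,0]]
[[14,5],[24,17],[27,0],[28,13],[36,0],[42,3],[44,0]]
[[14,5],[24,17],[27,0],[28,13],[36,0],[37,13],[42,3],[44,0]]
[[14,5],[24,17],[27,0],[28,13],[36,4],[37,13],[42,4],[46,0]]
[[14,5],[24,17],[27,0],[28,13],[36,4],[37,13],[42,4],[46,0]]
[[14,5],[24,17],[27,4],[28,13],[36,4],[37,13],[42,4],[46,0]]
[[14,5],[24,17],[27,4],[28,13],[36,4],[37,13],[42,4],[48,0]]
[[14,5],[24,17],[27,4],[28,13],[36,4],[37,13],[40,15],[44,4],[48,0]]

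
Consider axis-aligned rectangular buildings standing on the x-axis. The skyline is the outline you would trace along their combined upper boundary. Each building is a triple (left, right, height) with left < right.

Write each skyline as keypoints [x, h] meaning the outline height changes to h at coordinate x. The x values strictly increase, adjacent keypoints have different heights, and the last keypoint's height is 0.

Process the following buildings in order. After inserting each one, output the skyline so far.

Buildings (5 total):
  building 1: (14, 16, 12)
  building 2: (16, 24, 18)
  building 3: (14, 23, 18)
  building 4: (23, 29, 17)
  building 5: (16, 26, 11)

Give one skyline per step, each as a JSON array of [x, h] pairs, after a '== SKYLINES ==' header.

== SKYLINES ==
[[14,12],[16,0]]
[[14,12],[16,18],[24,0]]
[[14,18],[24,0]]
[[14,18],[24,17],[29,0]]
[[14,18],[24,17],[29,0]]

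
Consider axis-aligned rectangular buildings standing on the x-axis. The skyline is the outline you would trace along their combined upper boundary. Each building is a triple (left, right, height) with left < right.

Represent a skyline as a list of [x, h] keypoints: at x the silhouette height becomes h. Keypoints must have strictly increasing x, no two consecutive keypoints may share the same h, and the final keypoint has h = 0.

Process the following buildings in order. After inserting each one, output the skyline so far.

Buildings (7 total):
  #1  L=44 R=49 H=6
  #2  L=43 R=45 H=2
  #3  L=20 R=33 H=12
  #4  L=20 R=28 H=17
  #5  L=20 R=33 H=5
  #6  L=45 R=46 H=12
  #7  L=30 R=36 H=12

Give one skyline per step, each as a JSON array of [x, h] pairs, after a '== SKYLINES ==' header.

== SKYLINES ==
[[44,6],[49,0]]
[[43,2],[44,6],[49,0]]
[[20,12],[33,0],[43,2],[44,6],[49,0]]
[[20,17],[28,12],[33,0],[43,2],[44,6],[49,0]]
[[20,17],[28,12],[33,0],[43,2],[44,6],[49,0]]
[[20,17],[28,12],[33,0],[43,2],[44,6],[45,12],[46,6],[49,0]]
[[20,17],[28,12],[36,0],[43,2],[44,6],[45,12],[46,6],[49,0]]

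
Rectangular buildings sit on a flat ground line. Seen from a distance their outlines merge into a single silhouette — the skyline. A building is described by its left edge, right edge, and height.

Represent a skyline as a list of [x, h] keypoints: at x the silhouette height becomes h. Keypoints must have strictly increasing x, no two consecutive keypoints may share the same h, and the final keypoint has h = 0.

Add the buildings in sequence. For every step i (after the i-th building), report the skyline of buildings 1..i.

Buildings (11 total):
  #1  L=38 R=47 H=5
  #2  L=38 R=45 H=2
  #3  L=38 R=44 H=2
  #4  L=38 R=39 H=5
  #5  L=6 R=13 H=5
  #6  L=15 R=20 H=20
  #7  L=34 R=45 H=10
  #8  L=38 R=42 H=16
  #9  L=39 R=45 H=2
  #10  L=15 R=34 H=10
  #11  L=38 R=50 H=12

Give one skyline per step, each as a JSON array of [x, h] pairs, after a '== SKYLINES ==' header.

== SKYLINES ==
[[38,5],[47,0]]
[[38,5],[47,0]]
[[38,5],[47,0]]
[[38,5],[47,0]]
[[6,5],[13,0],[38,5],[47,0]]
[[6,5],[13,0],[15,20],[20,0],[38,5],[47,0]]
[[6,5],[13,0],[15,20],[20,0],[34,10],[45,5],[47,0]]
[[6,5],[13,0],[15,20],[20,0],[34,10],[38,16],[42,10],[45,5],[47,0]]
[[6,5],[13,0],[15,20],[20,0],[34,10],[38,16],[42,10],[45,5],[47,0]]
[[6,5],[13,0],[15,20],[20,10],[38,16],[42,10],[45,5],[47,0]]
[[6,5],[13,0],[15,20],[20,10],[38,16],[42,12],[50,0]]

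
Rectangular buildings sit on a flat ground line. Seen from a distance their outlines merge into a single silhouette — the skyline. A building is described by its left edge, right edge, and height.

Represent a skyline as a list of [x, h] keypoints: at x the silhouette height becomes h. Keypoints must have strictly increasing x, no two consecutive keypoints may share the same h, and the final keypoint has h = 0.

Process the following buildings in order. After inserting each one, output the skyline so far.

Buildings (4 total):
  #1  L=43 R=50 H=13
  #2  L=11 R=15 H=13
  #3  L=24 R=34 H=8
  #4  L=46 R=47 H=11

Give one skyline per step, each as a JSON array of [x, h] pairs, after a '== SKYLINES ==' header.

== SKYLINES ==
[[43,13],[50,0]]
[[11,13],[15,0],[43,13],[50,0]]
[[11,13],[15,0],[24,8],[34,0],[43,13],[50,0]]
[[11,13],[15,0],[24,8],[34,0],[43,13],[50,0]]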